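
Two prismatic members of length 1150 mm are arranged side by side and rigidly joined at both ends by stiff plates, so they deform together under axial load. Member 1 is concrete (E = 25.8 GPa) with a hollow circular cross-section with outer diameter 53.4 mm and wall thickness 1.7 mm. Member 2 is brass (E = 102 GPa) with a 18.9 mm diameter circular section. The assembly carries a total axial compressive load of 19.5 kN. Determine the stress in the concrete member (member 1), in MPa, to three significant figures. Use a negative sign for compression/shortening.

-14.1 MPa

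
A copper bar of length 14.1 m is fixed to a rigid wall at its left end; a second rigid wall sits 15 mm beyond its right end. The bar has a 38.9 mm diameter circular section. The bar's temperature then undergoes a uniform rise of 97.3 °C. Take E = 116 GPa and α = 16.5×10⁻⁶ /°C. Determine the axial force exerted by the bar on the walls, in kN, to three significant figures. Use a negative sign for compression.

-74.7 kN

Free thermal expansion αLΔT = 16.5e-6 · 14100 · 97.3 = 22.64 mm.
The walls engage after the gap closes; constrained expansion = 22.64 − 15 = 7.637 mm.
The walls impose strain ε = −(7.637)/14100 = -5.4162e-04; σ = Eε = 116000 · -5.4162e-04 = -62.83 MPa.
Wall reaction R = σ·A = -62.83·1188 = -74670 N = -74.67 kN.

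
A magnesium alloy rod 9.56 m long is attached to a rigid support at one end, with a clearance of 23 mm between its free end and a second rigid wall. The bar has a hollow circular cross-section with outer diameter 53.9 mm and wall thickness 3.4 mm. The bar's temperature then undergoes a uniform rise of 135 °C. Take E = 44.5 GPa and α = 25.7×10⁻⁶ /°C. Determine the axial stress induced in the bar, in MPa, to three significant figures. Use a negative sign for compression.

Free thermal expansion αLΔT = 25.7e-6 · 9560 · 135 = 33.17 mm.
The walls engage after the gap closes; constrained expansion = 33.17 − 23 = 10.17 mm.
The walls impose strain ε = −(10.17)/9560 = -1.0636e-03; σ = Eε = 44500 · -1.0636e-03 = -47.33 MPa.

-47.3 MPa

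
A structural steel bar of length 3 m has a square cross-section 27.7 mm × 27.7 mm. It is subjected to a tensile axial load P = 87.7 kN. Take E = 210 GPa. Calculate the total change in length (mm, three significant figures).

1.63 mm

A = 767.3 mm².
δ_mech = NL/(AE) = 87700·3000/(767.3·210000) = 1.633 mm.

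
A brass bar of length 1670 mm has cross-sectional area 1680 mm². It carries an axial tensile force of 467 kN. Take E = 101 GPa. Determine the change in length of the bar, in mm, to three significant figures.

4.60 mm

δ_mech = NL/(AE) = 467000·1670/(1680·101000) = 4.596 mm.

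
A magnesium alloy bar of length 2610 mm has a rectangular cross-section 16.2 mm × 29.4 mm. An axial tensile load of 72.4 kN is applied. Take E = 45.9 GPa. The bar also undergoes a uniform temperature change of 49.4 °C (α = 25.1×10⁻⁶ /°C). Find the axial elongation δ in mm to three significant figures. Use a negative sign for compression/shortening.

11.9 mm

A = 476.3 mm².
δ_mech = NL/(AE) = 72400·2610/(476.3·45900) = 8.644 mm.
δ_thermal = αLΔT = 25.1e-6·2610·49.4 = 3.236 mm.
δ = δ_mech + δ_thermal = 11.88 mm.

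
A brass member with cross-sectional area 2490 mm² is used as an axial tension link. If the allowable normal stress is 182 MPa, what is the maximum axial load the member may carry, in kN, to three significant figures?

453 kN

P_max = σ_allow · A = 182 · 2490 = 453200 N = 453.2 kN.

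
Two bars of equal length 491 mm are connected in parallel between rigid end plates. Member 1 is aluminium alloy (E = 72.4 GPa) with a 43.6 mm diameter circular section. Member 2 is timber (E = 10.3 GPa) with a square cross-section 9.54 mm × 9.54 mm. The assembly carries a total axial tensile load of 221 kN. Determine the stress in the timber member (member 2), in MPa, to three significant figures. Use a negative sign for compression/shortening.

A_1 = 1493 mm².
A_2 = 91.01 mm².
Equal strain + equilibrium ⇒ each member carries load in proportion to AE: A₁E₁ = 108100000 N, A₂E₂ = 937400 N, ΣAE = 109000000 N.
σ₂ = P·E₂/ΣAE = 221000·10300/109000000 = 20.88 MPa.

20.9 MPa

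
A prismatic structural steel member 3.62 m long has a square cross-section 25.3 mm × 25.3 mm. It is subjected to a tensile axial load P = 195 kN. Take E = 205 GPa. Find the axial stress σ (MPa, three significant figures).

A = 640.1 mm².
σ = N/A = 195000/640.1 = 304.6 MPa.

305 MPa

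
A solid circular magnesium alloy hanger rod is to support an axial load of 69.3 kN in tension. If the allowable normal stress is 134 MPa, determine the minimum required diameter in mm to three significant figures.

Required area A ≥ P/σ_allow = 69300/134 = 517.2 mm².
For a solid circular section, d ≥ √(4A/π) = 25.66 mm.

25.7 mm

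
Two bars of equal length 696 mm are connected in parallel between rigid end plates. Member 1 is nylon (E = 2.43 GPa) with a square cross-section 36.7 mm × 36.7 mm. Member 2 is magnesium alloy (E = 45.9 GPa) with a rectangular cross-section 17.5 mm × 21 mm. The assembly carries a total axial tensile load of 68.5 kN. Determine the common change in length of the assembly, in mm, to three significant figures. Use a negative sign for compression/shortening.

2.37 mm

A_1 = 1347 mm².
A_2 = 367.5 mm².
Equal strain + equilibrium ⇒ each member carries load in proportion to AE: A₁E₁ = 3273000 N, A₂E₂ = 16870000 N, ΣAE = 20140000 N.
δ = PL/ΣAE = 68500·696/20140000 = 2.367 mm.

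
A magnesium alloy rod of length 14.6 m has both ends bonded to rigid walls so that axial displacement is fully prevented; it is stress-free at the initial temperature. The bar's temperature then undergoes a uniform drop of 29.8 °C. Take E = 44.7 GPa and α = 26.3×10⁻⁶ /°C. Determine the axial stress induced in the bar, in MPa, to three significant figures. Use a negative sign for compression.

Free thermal expansion αLΔT = 26.3e-6 · 14600 · -29.8 = -11.44 mm.
The walls impose strain ε = −(-11.44)/14600 = 7.8374e-04; σ = Eε = 44700 · 7.8374e-04 = 35.03 MPa.

35.0 MPa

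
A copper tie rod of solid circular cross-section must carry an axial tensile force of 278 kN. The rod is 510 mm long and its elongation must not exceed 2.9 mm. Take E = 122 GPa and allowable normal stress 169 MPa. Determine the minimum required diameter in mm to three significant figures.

Required area A ≥ P/σ_allow = 278000/169 = 1645 mm².
For a solid circular section, d ≥ √(4A/π) = 45.77 mm.
Elongation limit: A ≥ PL/(Eδ_allow) = 278000·510/(122000·2.9) = 400.7 mm² ⇒ d ≥ 22.59 mm.
The stress limit governs.

45.8 mm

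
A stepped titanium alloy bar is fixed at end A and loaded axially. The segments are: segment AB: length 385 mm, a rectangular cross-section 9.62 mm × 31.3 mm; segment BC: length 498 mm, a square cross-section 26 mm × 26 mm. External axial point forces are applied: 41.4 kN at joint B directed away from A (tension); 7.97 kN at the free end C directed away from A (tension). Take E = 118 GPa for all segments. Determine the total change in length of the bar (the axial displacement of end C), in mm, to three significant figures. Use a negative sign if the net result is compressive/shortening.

0.585 mm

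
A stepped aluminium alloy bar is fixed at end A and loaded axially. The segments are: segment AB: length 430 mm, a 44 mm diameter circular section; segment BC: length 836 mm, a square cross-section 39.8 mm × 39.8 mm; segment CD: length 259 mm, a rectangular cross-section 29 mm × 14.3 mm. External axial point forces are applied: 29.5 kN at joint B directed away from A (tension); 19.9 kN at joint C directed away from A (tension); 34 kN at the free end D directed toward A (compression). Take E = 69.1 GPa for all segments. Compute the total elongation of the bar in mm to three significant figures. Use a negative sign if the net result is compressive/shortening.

-0.352 mm

Internal axial forces (sectioning from the free end, tension +): N_CD = -34 kN, N_BC = -14.1 kN, N_AB = 15.4 kN.
A_AB = 1521 mm².
A_BC = 1584 mm².
A_CD = 414.7 mm².
δ_AB = 15400·430/(1521·69100) = 0.06303 mm
δ_BC = -14100·836/(1584·69100) = -0.1077 mm
δ_CD = -34000·259/(414.7·69100) = -0.3073 mm
δ = Σδ_i = -0.352 mm.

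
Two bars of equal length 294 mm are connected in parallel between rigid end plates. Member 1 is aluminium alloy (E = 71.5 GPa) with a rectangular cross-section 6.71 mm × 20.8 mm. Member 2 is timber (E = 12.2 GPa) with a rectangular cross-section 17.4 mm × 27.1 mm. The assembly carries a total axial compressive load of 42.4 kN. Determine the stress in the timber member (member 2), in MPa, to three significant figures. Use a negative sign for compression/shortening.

-32.9 MPa

A_1 = 139.6 mm².
A_2 = 471.5 mm².
Equal strain + equilibrium ⇒ each member carries load in proportion to AE: A₁E₁ = 9979000 N, A₂E₂ = 5753000 N, ΣAE = 15730000 N.
σ₂ = P·E₂/ΣAE = -42400·12200/15730000 = -32.88 MPa.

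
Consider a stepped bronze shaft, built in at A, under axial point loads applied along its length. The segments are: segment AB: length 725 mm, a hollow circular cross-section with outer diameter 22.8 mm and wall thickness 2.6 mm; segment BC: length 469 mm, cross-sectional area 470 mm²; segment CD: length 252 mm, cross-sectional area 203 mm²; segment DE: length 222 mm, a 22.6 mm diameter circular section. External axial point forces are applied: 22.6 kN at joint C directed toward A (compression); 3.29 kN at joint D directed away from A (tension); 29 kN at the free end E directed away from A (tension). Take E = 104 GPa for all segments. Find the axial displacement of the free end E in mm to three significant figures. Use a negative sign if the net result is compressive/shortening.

Internal axial forces (sectioning from the free end, tension +): N_DE = 29 kN, N_CD = 32.29 kN, N_BC = 9.69 kN, N_AB = 9.69 kN.
A_AB = 165 mm².
A_DE = 401.1 mm².
δ_AB = 9690·725/(165·104000) = 0.4094 mm
δ_BC = 9690·469/(470·104000) = 0.09297 mm
δ_CD = 32290·252/(203·104000) = 0.3854 mm
δ_DE = 29000·222/(401.1·104000) = 0.1543 mm
δ = Σδ_i = 1.042 mm.

1.04 mm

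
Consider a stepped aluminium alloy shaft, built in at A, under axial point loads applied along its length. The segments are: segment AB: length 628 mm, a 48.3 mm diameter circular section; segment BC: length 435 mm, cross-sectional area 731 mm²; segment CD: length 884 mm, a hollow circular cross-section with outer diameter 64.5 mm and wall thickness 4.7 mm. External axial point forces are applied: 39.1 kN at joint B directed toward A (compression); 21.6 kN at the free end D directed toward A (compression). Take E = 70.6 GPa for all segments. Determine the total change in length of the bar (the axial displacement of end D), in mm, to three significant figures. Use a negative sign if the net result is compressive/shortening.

-0.783 mm

Internal axial forces (sectioning from the free end, tension +): N_CD = -21.6 kN, N_BC = -21.6 kN, N_AB = -60.7 kN.
A_AB = 1832 mm².
A_CD = 883 mm².
δ_AB = -60700·628/(1832·70600) = -0.2947 mm
δ_BC = -21600·435/(731·70600) = -0.1821 mm
δ_CD = -21600·884/(883·70600) = -0.3063 mm
δ = Σδ_i = -0.7831 mm.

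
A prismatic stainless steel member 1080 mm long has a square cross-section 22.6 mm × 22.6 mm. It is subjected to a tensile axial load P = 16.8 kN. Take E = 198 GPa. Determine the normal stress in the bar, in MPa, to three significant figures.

32.9 MPa

A = 510.8 mm².
σ = N/A = 16800/510.8 = 32.89 MPa.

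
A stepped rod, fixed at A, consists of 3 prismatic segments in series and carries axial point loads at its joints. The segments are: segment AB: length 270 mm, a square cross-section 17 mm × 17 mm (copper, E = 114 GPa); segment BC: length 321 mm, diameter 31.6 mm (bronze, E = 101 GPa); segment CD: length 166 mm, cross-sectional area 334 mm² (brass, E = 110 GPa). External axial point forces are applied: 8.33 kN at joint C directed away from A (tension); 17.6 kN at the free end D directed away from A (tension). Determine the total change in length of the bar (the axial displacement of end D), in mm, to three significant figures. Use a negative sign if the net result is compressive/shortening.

Internal axial forces (sectioning from the free end, tension +): N_CD = 17.6 kN, N_BC = 25.93 kN, N_AB = 25.93 kN.
A_AB = 289 mm².
A_BC = 784.3 mm².
δ_AB = 25930·270/(289·114000) = 0.2125 mm
δ_BC = 25930·321/(784.3·101000) = 0.1051 mm
δ_CD = 17600·166/(334·110000) = 0.07952 mm
δ = Σδ_i = 0.3971 mm.

0.397 mm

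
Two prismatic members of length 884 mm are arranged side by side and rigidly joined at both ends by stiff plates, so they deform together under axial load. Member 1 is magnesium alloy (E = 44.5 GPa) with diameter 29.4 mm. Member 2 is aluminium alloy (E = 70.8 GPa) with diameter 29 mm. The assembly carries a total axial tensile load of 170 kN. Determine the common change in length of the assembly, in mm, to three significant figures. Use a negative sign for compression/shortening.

1.95 mm

A_1 = 678.9 mm².
A_2 = 660.5 mm².
Equal strain + equilibrium ⇒ each member carries load in proportion to AE: A₁E₁ = 30210000 N, A₂E₂ = 46760000 N, ΣAE = 76970000 N.
δ = PL/ΣAE = 170000·884/76970000 = 1.952 mm.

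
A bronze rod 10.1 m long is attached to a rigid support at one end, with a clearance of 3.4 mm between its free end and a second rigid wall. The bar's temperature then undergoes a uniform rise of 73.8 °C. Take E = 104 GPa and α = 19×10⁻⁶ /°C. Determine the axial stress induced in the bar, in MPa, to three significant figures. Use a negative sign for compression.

-111 MPa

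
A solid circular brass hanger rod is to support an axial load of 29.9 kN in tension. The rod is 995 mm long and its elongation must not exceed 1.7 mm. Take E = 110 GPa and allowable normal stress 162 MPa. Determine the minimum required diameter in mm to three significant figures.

Required area A ≥ P/σ_allow = 29900/162 = 184.6 mm².
For a solid circular section, d ≥ √(4A/π) = 15.33 mm.
Elongation limit: A ≥ PL/(Eδ_allow) = 29900·995/(110000·1.7) = 159.1 mm² ⇒ d ≥ 14.23 mm.
The stress limit governs.

15.3 mm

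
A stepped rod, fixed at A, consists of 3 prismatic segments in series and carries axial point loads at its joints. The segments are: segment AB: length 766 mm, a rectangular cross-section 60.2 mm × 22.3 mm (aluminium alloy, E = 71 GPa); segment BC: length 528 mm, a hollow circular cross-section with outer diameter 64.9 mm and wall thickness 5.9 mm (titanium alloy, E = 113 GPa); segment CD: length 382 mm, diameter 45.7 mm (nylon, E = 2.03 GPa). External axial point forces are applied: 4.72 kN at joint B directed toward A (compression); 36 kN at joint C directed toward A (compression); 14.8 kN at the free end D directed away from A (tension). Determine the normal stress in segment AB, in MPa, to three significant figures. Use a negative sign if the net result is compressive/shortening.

Internal axial forces (sectioning from the free end, tension +): N_CD = 14.8 kN, N_BC = -21.2 kN, N_AB = -25.92 kN.
A_AB = 1342 mm².
σ_AB = N_AB/A_AB = -25920/1342 = -19.31 MPa.

-19.3 MPa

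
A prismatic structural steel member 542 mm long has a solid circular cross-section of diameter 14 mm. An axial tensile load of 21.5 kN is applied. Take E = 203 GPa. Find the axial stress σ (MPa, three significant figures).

A = 153.9 mm².
σ = N/A = 21500/153.9 = 139.7 MPa.

140 MPa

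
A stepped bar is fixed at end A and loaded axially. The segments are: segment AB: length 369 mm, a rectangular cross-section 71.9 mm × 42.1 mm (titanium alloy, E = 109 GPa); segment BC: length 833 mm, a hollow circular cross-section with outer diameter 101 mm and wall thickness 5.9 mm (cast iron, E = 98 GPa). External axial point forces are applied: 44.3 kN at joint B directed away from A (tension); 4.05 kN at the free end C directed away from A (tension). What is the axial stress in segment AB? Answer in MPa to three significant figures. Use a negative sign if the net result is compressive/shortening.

16.0 MPa

Internal axial forces (sectioning from the free end, tension +): N_BC = 4.05 kN, N_AB = 48.35 kN.
A_AB = 3027 mm².
σ_AB = N_AB/A_AB = 48350/3027 = 15.97 MPa.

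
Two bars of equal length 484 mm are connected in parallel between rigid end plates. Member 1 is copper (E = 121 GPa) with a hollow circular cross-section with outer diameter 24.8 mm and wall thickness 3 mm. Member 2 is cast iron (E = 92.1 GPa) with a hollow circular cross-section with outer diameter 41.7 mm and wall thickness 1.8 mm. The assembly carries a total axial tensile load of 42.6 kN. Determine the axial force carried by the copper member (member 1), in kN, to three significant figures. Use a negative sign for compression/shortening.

A_1 = 205.5 mm².
A_2 = 225.6 mm².
Equal strain + equilibrium ⇒ each member carries load in proportion to AE: A₁E₁ = 24860000 N, A₂E₂ = 20780000 N, ΣAE = 45640000 N.
F₁ = P·A₁E₁/ΣAE = 42600·24860000/45640000 = 23200 N.

23.2 kN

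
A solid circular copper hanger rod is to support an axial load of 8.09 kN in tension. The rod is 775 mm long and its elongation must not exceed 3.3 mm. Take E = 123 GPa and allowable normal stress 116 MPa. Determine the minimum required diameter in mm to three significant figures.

Required area A ≥ P/σ_allow = 8090/116 = 69.74 mm².
For a solid circular section, d ≥ √(4A/π) = 9.423 mm.
Elongation limit: A ≥ PL/(Eδ_allow) = 8090·775/(123000·3.3) = 15.45 mm² ⇒ d ≥ 4.435 mm.
The stress limit governs.

9.42 mm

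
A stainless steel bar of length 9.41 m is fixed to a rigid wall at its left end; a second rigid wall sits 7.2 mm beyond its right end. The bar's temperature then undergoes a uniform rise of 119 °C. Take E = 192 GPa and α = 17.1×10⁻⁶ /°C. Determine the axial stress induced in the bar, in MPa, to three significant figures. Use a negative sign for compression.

-244 MPa

Free thermal expansion αLΔT = 17.1e-6 · 9410 · 119 = 19.15 mm.
The walls engage after the gap closes; constrained expansion = 19.15 − 7.2 = 11.95 mm.
The walls impose strain ε = −(11.95)/9410 = -1.2698e-03; σ = Eε = 192000 · -1.2698e-03 = -243.8 MPa.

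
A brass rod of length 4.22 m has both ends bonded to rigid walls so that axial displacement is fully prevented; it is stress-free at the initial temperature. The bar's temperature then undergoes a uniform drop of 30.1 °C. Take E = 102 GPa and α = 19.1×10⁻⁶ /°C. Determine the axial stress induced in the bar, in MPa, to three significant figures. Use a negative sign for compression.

58.6 MPa

Free thermal expansion αLΔT = 19.1e-6 · 4220 · -30.1 = -2.426 mm.
The walls impose strain ε = −(-2.426)/4220 = 5.7491e-04; σ = Eε = 102000 · 5.7491e-04 = 58.64 MPa.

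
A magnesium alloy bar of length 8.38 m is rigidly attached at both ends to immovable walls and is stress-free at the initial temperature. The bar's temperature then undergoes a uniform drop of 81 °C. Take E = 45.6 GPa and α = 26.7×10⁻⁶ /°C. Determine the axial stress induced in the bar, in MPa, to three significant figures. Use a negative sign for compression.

98.6 MPa

Free thermal expansion αLΔT = 26.7e-6 · 8380 · -81 = -18.12 mm.
The walls impose strain ε = −(-18.12)/8380 = 2.1627e-03; σ = Eε = 45600 · 2.1627e-03 = 98.62 MPa.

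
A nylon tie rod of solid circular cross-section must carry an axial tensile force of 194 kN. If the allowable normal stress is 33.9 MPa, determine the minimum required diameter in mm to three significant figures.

85.4 mm

Required area A ≥ P/σ_allow = 194000/33.9 = 5723 mm².
For a solid circular section, d ≥ √(4A/π) = 85.36 mm.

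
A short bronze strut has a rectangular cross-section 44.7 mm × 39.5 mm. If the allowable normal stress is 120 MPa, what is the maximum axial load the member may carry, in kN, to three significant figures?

212 kN

A = 1766 mm².
P_max = σ_allow · A = 120 · 1766 = 211900 N = 211.9 kN.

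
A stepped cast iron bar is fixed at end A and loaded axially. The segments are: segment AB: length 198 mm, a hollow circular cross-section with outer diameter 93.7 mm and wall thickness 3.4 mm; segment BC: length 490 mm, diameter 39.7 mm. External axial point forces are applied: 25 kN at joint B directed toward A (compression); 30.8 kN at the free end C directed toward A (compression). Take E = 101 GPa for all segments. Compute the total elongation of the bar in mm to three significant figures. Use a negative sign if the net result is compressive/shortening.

Internal axial forces (sectioning from the free end, tension +): N_BC = -30.8 kN, N_AB = -55.8 kN.
A_AB = 964.5 mm².
A_BC = 1238 mm².
δ_AB = -55800·198/(964.5·101000) = -0.1134 mm
δ_BC = -30800·490/(1238·101000) = -0.1207 mm
δ = Σδ_i = -0.2341 mm.

-0.234 mm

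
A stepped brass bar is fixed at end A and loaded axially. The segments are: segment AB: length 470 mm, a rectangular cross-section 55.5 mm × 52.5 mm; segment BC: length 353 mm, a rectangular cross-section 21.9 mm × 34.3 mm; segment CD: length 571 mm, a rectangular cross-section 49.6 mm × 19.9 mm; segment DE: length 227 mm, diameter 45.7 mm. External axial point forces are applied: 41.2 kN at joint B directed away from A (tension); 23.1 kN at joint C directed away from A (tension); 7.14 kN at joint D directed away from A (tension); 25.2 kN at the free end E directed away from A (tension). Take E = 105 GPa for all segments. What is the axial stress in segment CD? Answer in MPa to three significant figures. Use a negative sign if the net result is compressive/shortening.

Internal axial forces (sectioning from the free end, tension +): N_DE = 25.2 kN, N_CD = 32.34 kN, N_BC = 55.44 kN, N_AB = 96.64 kN.
A_CD = 987 mm².
σ_CD = N_CD/A_CD = 32340/987 = 32.76 MPa.

32.8 MPa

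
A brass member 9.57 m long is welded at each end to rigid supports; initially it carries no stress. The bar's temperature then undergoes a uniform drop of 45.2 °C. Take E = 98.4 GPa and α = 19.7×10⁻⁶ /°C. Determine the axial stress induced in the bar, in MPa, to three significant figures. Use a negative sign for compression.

Free thermal expansion αLΔT = 19.7e-6 · 9570 · -45.2 = -8.522 mm.
The walls impose strain ε = −(-8.522)/9570 = 8.9044e-04; σ = Eε = 98400 · 8.9044e-04 = 87.62 MPa.

87.6 MPa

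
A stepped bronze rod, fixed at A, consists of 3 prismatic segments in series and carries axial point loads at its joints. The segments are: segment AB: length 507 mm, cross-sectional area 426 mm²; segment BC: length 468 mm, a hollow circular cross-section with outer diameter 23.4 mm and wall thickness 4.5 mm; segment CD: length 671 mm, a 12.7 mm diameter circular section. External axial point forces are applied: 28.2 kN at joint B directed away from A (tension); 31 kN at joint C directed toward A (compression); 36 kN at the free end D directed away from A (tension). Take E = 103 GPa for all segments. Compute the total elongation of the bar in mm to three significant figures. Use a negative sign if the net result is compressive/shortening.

Internal axial forces (sectioning from the free end, tension +): N_CD = 36 kN, N_BC = 5 kN, N_AB = 33.2 kN.
A_BC = 267.2 mm².
A_CD = 126.7 mm².
δ_AB = 33200·507/(426·103000) = 0.3836 mm
δ_BC = 5000·468/(267.2·103000) = 0.08503 mm
δ_CD = 36000·671/(126.7·103000) = 1.851 mm
δ = Σδ_i = 2.32 mm.

2.32 mm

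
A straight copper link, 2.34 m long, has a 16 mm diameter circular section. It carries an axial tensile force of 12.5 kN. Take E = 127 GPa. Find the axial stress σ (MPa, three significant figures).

A = 201.1 mm².
σ = N/A = 12500/201.1 = 62.17 MPa.

62.2 MPa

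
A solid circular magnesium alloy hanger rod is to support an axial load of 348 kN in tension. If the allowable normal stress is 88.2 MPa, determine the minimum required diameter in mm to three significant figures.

Required area A ≥ P/σ_allow = 348000/88.2 = 3946 mm².
For a solid circular section, d ≥ √(4A/π) = 70.88 mm.

70.9 mm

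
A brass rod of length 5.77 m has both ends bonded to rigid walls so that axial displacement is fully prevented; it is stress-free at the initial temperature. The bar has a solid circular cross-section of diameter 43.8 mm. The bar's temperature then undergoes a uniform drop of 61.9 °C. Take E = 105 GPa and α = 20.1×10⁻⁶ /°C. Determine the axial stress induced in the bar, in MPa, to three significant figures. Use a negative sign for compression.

131 MPa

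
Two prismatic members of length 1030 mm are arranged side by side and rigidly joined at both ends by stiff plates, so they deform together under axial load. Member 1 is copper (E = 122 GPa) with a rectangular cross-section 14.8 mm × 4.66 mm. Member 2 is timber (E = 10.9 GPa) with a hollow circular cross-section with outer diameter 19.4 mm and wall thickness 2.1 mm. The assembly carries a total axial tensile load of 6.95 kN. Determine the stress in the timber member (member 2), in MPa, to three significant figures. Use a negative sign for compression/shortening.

A_1 = 68.97 mm².
A_2 = 114.1 mm².
Equal strain + equilibrium ⇒ each member carries load in proportion to AE: A₁E₁ = 8414000 N, A₂E₂ = 1244000 N, ΣAE = 9658000 N.
σ₂ = P·E₂/ΣAE = 6950·10900/9658000 = 7.844 MPa.

7.84 MPa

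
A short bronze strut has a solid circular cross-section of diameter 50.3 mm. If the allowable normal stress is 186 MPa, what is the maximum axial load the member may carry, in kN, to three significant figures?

A = 1987 mm².
P_max = σ_allow · A = 186 · 1987 = 369600 N = 369.6 kN.

370 kN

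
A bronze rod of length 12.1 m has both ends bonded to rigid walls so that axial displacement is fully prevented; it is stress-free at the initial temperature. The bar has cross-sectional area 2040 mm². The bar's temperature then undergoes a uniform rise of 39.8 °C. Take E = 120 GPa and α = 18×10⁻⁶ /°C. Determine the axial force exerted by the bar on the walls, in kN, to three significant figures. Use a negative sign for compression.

Free thermal expansion αLΔT = 18e-6 · 12100 · 39.8 = 8.668 mm.
The walls impose strain ε = −(8.668)/12100 = -7.1640e-04; σ = Eε = 120000 · -7.1640e-04 = -85.97 MPa.
Wall reaction R = σ·A = -85.97·2040 = -175400 N = -175.4 kN.

-175 kN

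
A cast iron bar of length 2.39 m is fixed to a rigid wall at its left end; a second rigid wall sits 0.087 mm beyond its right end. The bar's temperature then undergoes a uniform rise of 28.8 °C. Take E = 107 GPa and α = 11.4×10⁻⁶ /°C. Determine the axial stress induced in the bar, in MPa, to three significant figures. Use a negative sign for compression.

-31.2 MPa

Free thermal expansion αLΔT = 11.4e-6 · 2390 · 28.8 = 0.7847 mm.
The walls engage after the gap closes; constrained expansion = 0.7847 − 0.087 = 0.6977 mm.
The walls impose strain ε = −(0.6977)/2390 = -2.9192e-04; σ = Eε = 107000 · -2.9192e-04 = -31.24 MPa.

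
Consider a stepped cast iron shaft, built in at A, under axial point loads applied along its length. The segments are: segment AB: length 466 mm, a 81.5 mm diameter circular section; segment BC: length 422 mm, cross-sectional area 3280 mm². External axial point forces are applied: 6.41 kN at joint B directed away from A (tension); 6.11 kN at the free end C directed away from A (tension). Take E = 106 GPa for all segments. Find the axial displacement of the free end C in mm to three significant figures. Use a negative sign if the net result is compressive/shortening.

0.0180 mm

Internal axial forces (sectioning from the free end, tension +): N_BC = 6.11 kN, N_AB = 12.52 kN.
A_AB = 5217 mm².
δ_AB = 12520·466/(5217·106000) = 0.01055 mm
δ_BC = 6110·422/(3280·106000) = 0.007416 mm
δ = Σδ_i = 0.01797 mm.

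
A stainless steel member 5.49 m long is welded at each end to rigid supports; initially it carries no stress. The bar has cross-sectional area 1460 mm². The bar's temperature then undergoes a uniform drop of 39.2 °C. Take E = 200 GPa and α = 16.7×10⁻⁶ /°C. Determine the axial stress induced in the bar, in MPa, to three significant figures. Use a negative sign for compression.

131 MPa

Free thermal expansion αLΔT = 16.7e-6 · 5490 · -39.2 = -3.594 mm.
The walls impose strain ε = −(-3.594)/5490 = 6.5464e-04; σ = Eε = 200000 · 6.5464e-04 = 130.9 MPa.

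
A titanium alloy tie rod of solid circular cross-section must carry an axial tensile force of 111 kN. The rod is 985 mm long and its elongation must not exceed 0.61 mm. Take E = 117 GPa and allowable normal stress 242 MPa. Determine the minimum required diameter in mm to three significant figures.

Required area A ≥ P/σ_allow = 111000/242 = 458.7 mm².
For a solid circular section, d ≥ √(4A/π) = 24.17 mm.
Elongation limit: A ≥ PL/(Eδ_allow) = 111000·985/(117000·0.61) = 1532 mm² ⇒ d ≥ 44.16 mm.
The elongation limit governs.

44.2 mm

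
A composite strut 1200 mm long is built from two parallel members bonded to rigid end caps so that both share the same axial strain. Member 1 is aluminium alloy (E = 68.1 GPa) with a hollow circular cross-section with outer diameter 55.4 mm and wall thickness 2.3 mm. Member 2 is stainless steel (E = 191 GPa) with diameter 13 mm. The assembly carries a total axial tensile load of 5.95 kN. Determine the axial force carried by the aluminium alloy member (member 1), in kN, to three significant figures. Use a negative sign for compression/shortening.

3.02 kN

A_1 = 383.7 mm².
A_2 = 132.7 mm².
Equal strain + equilibrium ⇒ each member carries load in proportion to AE: A₁E₁ = 26130000 N, A₂E₂ = 25350000 N, ΣAE = 51480000 N.
F₁ = P·A₁E₁/ΣAE = 5950·26130000/51480000 = 3020 N.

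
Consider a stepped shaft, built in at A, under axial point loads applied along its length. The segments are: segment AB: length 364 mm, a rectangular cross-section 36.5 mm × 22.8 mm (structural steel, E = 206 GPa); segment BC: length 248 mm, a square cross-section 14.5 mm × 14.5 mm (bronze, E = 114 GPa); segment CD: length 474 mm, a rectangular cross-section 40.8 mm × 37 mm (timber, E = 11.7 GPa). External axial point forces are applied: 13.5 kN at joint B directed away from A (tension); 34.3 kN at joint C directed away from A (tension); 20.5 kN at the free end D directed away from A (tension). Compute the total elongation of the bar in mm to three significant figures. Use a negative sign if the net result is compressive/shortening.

1.26 mm

Internal axial forces (sectioning from the free end, tension +): N_CD = 20.5 kN, N_BC = 54.8 kN, N_AB = 68.3 kN.
A_AB = 832.2 mm².
A_BC = 210.2 mm².
A_CD = 1510 mm².
δ_AB = 68300·364/(832.2·206000) = 0.145 mm
δ_BC = 54800·248/(210.2·114000) = 0.567 mm
δ_CD = 20500·474/(1510·11700) = 0.5502 mm
δ = Σδ_i = 1.262 mm.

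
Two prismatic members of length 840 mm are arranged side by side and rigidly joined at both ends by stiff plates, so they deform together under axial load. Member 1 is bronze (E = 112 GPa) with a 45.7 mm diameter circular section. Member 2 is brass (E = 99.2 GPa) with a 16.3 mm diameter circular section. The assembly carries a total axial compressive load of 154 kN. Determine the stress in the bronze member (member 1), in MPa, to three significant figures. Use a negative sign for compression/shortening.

A_1 = 1640 mm².
A_2 = 208.7 mm².
Equal strain + equilibrium ⇒ each member carries load in proportion to AE: A₁E₁ = 183700000 N, A₂E₂ = 20700000 N, ΣAE = 204400000 N.
σ₁ = P·E₁/ΣAE = -154000·112000/204400000 = -84.38 MPa.

-84.4 MPa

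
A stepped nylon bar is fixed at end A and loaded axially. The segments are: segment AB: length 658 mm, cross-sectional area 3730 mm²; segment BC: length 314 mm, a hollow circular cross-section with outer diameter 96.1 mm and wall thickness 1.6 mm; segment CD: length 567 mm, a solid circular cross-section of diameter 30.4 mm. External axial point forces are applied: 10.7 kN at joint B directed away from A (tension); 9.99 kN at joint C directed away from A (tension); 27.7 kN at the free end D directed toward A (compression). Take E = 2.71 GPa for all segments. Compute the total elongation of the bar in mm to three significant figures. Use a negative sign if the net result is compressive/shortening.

-12.8 mm

Internal axial forces (sectioning from the free end, tension +): N_CD = -27.7 kN, N_BC = -17.71 kN, N_AB = -7.01 kN.
A_BC = 475 mm².
A_CD = 725.8 mm².
δ_AB = -7010·658/(3730·2710) = -0.4563 mm
δ_BC = -17710·314/(475·2710) = -4.32 mm
δ_CD = -27700·567/(725.8·2710) = -7.985 mm
δ = Σδ_i = -12.76 mm.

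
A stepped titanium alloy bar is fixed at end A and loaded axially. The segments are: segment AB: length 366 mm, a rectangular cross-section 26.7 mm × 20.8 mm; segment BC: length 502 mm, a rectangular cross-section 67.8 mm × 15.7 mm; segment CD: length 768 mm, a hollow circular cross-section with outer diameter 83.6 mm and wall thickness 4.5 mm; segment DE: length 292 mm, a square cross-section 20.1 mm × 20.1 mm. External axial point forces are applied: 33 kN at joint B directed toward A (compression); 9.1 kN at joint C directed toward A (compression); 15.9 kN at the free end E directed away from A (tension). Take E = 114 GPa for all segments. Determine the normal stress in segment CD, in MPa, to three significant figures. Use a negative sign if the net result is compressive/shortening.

14.2 MPa

Internal axial forces (sectioning from the free end, tension +): N_DE = 15.9 kN, N_CD = 15.9 kN, N_BC = 6.8 kN, N_AB = -26.2 kN.
A_CD = 1118 mm².
σ_CD = N_CD/A_CD = 15900/1118 = 14.22 MPa.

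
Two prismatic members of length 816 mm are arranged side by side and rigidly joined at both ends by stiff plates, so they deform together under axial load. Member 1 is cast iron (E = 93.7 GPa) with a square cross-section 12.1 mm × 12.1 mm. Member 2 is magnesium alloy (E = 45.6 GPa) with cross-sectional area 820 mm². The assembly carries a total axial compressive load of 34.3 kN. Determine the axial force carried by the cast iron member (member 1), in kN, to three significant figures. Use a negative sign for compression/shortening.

-9.21 kN

A_1 = 146.4 mm².
Equal strain + equilibrium ⇒ each member carries load in proportion to AE: A₁E₁ = 13720000 N, A₂E₂ = 37390000 N, ΣAE = 51110000 N.
F₁ = P·A₁E₁/ΣAE = -34300·13720000/51110000 = -9206 N.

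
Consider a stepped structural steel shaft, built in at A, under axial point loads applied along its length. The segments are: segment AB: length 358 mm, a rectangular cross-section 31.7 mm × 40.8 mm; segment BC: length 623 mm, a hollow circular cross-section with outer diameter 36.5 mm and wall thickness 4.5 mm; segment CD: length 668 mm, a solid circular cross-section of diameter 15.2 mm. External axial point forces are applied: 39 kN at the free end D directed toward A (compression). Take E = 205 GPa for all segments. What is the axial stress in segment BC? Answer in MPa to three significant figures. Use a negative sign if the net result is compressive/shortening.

-86.2 MPa

Internal axial forces (sectioning from the free end, tension +): N_CD = -39 kN, N_BC = -39 kN, N_AB = -39 kN.
A_BC = 452.4 mm².
σ_BC = N_BC/A_BC = -39000/452.4 = -86.21 MPa.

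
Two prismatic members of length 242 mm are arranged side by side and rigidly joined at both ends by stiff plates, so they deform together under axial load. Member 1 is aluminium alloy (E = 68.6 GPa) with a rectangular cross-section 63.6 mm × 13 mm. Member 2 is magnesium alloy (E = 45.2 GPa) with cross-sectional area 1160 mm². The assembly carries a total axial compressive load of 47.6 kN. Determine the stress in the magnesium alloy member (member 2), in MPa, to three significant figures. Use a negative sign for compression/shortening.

A_1 = 826.8 mm².
Equal strain + equilibrium ⇒ each member carries load in proportion to AE: A₁E₁ = 56720000 N, A₂E₂ = 52430000 N, ΣAE = 109200000 N.
σ₂ = P·E₂/ΣAE = -47600·45200/109200000 = -19.71 MPa.

-19.7 MPa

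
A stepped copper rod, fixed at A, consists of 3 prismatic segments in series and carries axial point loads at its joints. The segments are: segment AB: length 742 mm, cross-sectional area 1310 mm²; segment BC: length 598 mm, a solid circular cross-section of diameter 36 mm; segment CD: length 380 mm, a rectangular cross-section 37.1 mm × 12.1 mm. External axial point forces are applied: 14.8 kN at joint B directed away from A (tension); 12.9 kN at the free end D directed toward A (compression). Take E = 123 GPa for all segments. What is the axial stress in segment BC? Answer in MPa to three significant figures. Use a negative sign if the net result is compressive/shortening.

Internal axial forces (sectioning from the free end, tension +): N_CD = -12.9 kN, N_BC = -12.9 kN, N_AB = 1.9 kN.
A_BC = 1018 mm².
σ_BC = N_BC/A_BC = -12900/1018 = -12.67 MPa.

-12.7 MPa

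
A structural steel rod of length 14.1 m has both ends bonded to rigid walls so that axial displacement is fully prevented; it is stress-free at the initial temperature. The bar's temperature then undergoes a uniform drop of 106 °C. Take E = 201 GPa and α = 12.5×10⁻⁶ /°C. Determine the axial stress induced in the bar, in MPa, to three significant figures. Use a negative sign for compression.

Free thermal expansion αLΔT = 12.5e-6 · 14100 · -106 = -18.68 mm.
The walls impose strain ε = −(-18.68)/14100 = 1.3250e-03; σ = Eε = 201000 · 1.3250e-03 = 266.3 MPa.

266 MPa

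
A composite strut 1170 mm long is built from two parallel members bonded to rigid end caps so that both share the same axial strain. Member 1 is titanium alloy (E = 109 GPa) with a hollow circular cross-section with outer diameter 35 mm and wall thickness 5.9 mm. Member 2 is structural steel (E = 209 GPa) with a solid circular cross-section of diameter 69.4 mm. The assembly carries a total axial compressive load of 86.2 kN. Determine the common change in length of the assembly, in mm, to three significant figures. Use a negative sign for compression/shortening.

A_1 = 539.4 mm².
A_2 = 3783 mm².
Equal strain + equilibrium ⇒ each member carries load in proportion to AE: A₁E₁ = 58790000 N, A₂E₂ = 790600000 N, ΣAE = 849400000 N.
δ = PL/ΣAE = -86200·1170/849400000 = -0.1187 mm.

-0.119 mm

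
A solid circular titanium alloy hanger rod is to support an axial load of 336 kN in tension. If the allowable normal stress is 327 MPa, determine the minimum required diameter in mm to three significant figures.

36.2 mm

Required area A ≥ P/σ_allow = 336000/327 = 1028 mm².
For a solid circular section, d ≥ √(4A/π) = 36.17 mm.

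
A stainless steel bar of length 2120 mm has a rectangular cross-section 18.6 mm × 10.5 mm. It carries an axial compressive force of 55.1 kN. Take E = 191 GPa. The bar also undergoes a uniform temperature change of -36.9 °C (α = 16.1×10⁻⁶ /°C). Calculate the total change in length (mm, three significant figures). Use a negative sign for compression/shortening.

A = 195.3 mm².
δ_mech = NL/(AE) = -55100·2120/(195.3·191000) = -3.131 mm.
δ_thermal = αLΔT = 16.1e-6·2120·-36.9 = -1.259 mm.
δ = δ_mech + δ_thermal = -4.391 mm.

-4.39 mm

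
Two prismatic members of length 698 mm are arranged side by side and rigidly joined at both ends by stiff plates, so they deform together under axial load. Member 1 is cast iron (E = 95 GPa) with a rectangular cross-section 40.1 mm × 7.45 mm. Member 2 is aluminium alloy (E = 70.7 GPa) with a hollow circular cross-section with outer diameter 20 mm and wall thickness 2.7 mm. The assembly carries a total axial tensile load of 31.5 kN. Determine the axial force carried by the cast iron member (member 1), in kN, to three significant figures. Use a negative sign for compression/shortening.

23.1 kN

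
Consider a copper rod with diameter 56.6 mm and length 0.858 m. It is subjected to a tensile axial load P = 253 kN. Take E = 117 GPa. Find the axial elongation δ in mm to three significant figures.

A = 2516 mm².
δ_mech = NL/(AE) = 253000·858/(2516·117000) = 0.7374 mm.

0.737 mm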